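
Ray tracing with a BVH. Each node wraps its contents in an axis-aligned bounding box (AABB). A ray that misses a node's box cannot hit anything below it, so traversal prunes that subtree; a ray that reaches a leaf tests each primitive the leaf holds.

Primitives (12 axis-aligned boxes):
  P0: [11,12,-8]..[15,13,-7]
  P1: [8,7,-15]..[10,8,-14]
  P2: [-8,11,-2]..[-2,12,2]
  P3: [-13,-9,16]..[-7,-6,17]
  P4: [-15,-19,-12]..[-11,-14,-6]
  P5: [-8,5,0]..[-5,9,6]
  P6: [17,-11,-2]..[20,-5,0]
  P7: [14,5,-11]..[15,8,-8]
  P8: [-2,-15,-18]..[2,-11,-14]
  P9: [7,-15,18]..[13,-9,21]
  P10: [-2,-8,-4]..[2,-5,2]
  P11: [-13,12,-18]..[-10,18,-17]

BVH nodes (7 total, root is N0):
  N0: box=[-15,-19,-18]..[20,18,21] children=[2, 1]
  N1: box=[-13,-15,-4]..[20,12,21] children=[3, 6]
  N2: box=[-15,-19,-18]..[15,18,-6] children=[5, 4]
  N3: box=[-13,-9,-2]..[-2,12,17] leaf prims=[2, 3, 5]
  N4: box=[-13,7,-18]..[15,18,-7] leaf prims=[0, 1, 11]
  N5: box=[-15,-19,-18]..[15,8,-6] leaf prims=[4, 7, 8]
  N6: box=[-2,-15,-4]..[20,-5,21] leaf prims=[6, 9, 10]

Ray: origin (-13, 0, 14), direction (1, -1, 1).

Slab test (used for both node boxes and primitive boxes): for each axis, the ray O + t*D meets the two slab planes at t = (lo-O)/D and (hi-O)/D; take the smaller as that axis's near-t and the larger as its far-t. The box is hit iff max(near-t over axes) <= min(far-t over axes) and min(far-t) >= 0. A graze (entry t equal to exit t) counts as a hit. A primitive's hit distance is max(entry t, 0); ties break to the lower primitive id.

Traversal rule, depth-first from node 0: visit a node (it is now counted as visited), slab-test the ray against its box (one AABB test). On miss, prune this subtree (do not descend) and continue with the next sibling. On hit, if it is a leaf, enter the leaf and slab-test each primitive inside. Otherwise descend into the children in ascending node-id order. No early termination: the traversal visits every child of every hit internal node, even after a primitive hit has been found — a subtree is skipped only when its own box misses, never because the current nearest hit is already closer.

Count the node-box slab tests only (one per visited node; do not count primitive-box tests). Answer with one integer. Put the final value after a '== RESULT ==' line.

Trace the traversal:
N0 x:[-2,33] y:[-18,19] z:[-32,7] -> hit [-2,7], descend [1, 2]
  N1 x:[0,33] y:[-12,15] z:[-18,7] -> hit [0,7], descend [3, 6]
    N3 x:[0,11] y:[-12,9] z:[-16,3] -> hit [0,3] leaf, test {P2(miss), P3(miss), P5(miss)}
    N6 x:[11,33] y:[5,15] z:[-18,7] -> miss, prune
  N2 x:[-2,28] y:[-18,19] z:[-32,-20] -> miss, prune

Visited [0, 1, 3, 6, 2]. Tests: 5 box, 1 leaf. Nearest: miss.

== RESULT ==
5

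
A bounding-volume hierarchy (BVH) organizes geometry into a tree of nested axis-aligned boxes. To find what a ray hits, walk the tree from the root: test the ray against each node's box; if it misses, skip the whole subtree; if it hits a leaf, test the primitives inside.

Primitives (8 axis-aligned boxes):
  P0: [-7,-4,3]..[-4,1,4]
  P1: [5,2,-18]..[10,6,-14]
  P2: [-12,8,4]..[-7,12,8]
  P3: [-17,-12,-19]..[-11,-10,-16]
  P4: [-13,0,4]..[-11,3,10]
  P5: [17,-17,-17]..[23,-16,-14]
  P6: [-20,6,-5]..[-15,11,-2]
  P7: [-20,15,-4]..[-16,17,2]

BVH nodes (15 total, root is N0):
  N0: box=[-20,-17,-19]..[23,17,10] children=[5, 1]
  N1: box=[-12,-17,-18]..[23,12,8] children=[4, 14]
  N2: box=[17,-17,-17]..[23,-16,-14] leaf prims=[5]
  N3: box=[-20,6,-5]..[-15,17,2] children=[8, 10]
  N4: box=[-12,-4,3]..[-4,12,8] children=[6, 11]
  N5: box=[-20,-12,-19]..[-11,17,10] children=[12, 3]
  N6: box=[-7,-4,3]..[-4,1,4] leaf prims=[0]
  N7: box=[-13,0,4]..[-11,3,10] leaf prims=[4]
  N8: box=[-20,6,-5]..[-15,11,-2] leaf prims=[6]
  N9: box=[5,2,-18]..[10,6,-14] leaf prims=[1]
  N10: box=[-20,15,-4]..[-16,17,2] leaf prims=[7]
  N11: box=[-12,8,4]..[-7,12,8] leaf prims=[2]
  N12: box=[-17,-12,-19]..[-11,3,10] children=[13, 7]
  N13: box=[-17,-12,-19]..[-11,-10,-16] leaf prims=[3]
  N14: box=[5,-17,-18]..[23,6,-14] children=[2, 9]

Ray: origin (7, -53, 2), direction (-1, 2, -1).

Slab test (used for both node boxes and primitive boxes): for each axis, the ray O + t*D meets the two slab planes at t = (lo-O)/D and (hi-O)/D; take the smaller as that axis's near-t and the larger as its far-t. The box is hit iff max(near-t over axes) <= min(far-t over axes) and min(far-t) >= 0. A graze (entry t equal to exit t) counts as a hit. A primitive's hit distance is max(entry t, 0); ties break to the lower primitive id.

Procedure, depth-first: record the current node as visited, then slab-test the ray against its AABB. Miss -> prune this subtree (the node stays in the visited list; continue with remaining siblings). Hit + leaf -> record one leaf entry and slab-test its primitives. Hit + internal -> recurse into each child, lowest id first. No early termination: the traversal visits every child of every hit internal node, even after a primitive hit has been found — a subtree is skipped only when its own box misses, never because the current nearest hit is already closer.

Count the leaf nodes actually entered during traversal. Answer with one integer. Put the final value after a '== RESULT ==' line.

Trace the traversal:
N0 x:[-16,27] y:[18,35] z:[-8,21] -> hit [18,21], descend [1, 5]
  N1 x:[-16,19] y:[18,65/2] z:[-6,20] -> hit [18,19], descend [4, 14]
    N4 x:[11,19] y:[49/2,65/2] z:[-6,-1] -> miss, prune
    N14 x:[-16,2] y:[18,59/2] z:[16,20] -> miss, prune
  N5 x:[18,27] y:[41/2,35] z:[-8,21] -> hit [41/2,21], descend [3, 12]
    N3 x:[22,27] y:[59/2,35] z:[0,7] -> miss, prune
    N12 x:[18,24] y:[41/2,28] z:[-8,21] -> hit [41/2,21], descend [7, 13]
      N7 x:[18,20] y:[53/2,28] z:[-8,-2] -> miss, prune
      N13 x:[18,24] y:[41/2,43/2] z:[18,21] -> hit [41/2,21] leaf, test {P3@t=41/2}

9 AABB tests over nodes [0, 1, 4, 14, 5, 3, 12, 7, 13]; 1 leaf entered; closest P3.

== RESULT ==
1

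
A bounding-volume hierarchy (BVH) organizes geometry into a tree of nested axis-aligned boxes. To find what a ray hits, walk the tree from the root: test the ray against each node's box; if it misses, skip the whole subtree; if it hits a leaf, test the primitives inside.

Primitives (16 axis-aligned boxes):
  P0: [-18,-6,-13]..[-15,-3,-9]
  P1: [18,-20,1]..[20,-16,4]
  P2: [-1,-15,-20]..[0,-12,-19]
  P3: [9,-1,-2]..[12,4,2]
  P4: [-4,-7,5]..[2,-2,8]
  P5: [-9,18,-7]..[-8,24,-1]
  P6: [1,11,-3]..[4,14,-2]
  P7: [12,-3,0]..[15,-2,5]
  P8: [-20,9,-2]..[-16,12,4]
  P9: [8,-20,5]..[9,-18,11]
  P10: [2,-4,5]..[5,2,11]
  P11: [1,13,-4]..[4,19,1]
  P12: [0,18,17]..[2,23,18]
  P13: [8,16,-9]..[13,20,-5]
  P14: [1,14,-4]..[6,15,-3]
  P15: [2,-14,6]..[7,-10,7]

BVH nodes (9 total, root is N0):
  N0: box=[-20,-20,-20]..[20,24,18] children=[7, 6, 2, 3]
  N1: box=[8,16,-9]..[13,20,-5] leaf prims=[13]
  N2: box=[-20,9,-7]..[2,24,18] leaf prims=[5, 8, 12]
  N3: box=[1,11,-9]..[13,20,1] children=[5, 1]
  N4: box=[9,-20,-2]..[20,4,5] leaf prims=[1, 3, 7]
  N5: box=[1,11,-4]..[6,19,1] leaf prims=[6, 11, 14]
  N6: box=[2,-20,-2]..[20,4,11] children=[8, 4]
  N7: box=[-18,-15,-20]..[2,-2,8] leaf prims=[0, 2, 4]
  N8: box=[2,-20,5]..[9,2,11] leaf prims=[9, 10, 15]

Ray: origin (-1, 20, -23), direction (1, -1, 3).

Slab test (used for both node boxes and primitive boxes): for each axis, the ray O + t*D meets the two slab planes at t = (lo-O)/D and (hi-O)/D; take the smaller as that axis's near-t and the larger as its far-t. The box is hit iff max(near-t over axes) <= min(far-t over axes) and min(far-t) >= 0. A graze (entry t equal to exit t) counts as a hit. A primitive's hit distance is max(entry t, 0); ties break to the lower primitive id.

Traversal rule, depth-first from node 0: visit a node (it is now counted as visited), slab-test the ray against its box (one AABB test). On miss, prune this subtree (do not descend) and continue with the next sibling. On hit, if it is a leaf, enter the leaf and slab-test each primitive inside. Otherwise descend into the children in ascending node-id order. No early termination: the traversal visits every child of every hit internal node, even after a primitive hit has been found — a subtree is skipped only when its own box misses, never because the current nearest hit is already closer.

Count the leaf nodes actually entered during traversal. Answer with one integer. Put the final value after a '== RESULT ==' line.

Traverse from the root:
N0 x:[-19,21] y:[-4,40] z:[1,41/3] -> hit [1,41/3], descend [2, 3, 6, 7]
  N2 x:[-19,3] y:[-4,11] z:[16/3,41/3] -> miss, prune
  N3 x:[2,14] y:[0,9] z:[14/3,8] -> hit [14/3,8], descend [1, 5]
    N1 x:[9,14] y:[0,4] z:[14/3,6] -> miss, prune
    N5 x:[2,7] y:[1,9] z:[19/3,8] -> hit [19/3,7] leaf, test {P6(miss), P11(miss), P14(miss)}
  N6 x:[3,21] y:[16,40] z:[7,34/3] -> miss, prune
  N7 x:[-17,3] y:[22,35] z:[1,31/3] -> miss, prune

order=[0, 2, 3, 1, 5, 6, 7]  |boxes|=7  |leaves|=1  hit=miss

== RESULT ==
1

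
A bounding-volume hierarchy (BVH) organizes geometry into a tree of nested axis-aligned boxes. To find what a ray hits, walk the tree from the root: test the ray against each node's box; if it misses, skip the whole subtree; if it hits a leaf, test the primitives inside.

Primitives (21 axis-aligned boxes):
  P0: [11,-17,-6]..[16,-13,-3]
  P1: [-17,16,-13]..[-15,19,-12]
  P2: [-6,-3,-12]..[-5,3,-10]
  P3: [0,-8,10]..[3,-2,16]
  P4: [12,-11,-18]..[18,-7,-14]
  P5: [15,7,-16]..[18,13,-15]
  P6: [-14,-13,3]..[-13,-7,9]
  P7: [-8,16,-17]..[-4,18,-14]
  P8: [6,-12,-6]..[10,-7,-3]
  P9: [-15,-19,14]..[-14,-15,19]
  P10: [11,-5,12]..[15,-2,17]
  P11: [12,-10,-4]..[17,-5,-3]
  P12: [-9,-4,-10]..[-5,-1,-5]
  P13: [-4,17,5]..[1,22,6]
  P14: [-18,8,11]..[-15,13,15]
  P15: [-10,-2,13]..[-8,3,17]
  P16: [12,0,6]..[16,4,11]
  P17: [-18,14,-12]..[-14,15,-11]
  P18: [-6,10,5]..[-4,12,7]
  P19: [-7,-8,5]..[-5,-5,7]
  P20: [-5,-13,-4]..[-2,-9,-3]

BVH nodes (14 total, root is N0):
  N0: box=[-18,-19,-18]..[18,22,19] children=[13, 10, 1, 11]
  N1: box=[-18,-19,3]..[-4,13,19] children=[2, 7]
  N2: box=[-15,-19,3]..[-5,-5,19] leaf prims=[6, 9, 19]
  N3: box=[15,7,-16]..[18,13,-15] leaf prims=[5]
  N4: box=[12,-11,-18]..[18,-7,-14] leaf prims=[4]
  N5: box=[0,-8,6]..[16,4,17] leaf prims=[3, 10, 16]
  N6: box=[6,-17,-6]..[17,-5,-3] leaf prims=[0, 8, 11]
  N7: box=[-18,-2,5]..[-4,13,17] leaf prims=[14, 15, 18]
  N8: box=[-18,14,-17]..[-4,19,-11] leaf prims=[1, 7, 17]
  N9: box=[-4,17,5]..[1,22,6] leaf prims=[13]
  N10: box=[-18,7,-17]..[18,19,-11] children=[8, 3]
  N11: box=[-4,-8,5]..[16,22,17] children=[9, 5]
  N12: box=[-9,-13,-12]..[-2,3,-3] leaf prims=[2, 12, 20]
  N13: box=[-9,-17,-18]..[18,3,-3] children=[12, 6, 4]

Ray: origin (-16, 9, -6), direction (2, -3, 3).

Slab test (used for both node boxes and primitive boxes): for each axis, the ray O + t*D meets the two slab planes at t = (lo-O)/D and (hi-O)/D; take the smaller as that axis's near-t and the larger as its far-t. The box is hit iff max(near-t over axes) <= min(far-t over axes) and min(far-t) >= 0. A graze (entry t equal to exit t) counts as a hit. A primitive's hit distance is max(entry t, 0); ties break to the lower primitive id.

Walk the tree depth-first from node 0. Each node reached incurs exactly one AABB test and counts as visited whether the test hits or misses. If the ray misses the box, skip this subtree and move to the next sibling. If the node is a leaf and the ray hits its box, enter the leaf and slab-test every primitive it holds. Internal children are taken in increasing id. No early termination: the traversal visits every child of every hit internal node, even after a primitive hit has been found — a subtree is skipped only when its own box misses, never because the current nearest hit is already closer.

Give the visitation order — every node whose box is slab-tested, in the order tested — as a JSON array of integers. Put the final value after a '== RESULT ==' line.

Traverse from the root:
N0 x:[-1,17] y:[-13/3,28/3] z:[-4,25/3] -> hit [-1,25/3], descend [1, 10, 11, 13]
  N1 x:[-1,6] y:[-4/3,28/3] z:[3,25/3] -> hit [3,6], descend [2, 7]
    N2 x:[1/2,11/2] y:[14/3,28/3] z:[3,25/3] -> hit [14/3,11/2] leaf, test {P6(miss), P9(miss), P19(miss)}
    N7 x:[-1,6] y:[-4/3,11/3] z:[11/3,23/3] -> hit [11/3,11/3] leaf, test {P14(miss), P15(miss), P18(miss)}
  N10 x:[-1,17] y:[-10/3,2/3] z:[-11/3,-5/3] -> miss, prune
  N11 x:[6,16] y:[-13/3,17/3] z:[11/3,23/3] -> miss, prune
  N13 x:[7/2,17] y:[2,26/3] z:[-4,1] -> miss, prune

Summary -> nodes [0, 1, 2, 7, 10, 11, 13]; box-tests=7; leaf-entries=2; first=miss

== RESULT ==
[0, 1, 2, 7, 10, 11, 13]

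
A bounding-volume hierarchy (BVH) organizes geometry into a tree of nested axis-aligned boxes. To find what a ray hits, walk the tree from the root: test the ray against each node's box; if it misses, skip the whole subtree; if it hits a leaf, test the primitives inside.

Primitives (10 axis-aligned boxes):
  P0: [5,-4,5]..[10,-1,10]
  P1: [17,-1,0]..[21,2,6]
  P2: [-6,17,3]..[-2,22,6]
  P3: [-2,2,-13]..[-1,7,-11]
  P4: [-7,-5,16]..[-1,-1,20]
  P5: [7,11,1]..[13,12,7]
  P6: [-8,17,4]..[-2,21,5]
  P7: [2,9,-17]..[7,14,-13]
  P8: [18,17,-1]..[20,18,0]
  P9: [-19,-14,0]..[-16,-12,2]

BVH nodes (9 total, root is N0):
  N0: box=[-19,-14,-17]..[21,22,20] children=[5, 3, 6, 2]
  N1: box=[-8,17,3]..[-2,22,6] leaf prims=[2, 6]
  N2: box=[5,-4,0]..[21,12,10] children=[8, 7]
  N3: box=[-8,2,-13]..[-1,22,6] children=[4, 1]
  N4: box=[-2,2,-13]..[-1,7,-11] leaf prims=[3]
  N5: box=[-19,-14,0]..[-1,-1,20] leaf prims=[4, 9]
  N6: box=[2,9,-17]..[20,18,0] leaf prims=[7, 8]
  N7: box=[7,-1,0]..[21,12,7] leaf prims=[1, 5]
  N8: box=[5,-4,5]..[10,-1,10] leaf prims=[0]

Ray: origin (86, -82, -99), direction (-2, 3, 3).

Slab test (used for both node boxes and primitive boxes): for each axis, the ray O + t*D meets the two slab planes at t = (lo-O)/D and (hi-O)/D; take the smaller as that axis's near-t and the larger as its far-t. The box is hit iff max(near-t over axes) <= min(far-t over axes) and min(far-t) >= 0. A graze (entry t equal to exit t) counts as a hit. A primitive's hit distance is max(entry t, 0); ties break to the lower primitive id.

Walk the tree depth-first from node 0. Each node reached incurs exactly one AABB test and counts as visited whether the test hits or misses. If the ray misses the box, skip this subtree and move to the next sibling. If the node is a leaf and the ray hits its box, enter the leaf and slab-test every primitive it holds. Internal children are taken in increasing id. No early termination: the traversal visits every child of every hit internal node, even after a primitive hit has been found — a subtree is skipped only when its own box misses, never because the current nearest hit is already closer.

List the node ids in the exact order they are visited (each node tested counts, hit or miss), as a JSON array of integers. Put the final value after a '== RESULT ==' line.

Walk:
N0 x:[65/2,105/2] y:[68/3,104/3] z:[82/3,119/3] -> hit [65/2,104/3], descend [2, 3, 5, 6]
  N2 x:[65/2,81/2] y:[26,94/3] z:[33,109/3] -> miss, prune
  N3 x:[87/2,47] y:[28,104/3] z:[86/3,35] -> miss, prune
  N5 x:[87/2,105/2] y:[68/3,27] z:[33,119/3] -> miss, prune
  N6 x:[33,42] y:[91/3,100/3] z:[82/3,33] -> hit [33,33] leaf, test {P7(miss), P8@t=33}

5 AABB tests over nodes [0, 2, 3, 5, 6]; 1 leaf entered; closest P8.

== RESULT ==
[0, 2, 3, 5, 6]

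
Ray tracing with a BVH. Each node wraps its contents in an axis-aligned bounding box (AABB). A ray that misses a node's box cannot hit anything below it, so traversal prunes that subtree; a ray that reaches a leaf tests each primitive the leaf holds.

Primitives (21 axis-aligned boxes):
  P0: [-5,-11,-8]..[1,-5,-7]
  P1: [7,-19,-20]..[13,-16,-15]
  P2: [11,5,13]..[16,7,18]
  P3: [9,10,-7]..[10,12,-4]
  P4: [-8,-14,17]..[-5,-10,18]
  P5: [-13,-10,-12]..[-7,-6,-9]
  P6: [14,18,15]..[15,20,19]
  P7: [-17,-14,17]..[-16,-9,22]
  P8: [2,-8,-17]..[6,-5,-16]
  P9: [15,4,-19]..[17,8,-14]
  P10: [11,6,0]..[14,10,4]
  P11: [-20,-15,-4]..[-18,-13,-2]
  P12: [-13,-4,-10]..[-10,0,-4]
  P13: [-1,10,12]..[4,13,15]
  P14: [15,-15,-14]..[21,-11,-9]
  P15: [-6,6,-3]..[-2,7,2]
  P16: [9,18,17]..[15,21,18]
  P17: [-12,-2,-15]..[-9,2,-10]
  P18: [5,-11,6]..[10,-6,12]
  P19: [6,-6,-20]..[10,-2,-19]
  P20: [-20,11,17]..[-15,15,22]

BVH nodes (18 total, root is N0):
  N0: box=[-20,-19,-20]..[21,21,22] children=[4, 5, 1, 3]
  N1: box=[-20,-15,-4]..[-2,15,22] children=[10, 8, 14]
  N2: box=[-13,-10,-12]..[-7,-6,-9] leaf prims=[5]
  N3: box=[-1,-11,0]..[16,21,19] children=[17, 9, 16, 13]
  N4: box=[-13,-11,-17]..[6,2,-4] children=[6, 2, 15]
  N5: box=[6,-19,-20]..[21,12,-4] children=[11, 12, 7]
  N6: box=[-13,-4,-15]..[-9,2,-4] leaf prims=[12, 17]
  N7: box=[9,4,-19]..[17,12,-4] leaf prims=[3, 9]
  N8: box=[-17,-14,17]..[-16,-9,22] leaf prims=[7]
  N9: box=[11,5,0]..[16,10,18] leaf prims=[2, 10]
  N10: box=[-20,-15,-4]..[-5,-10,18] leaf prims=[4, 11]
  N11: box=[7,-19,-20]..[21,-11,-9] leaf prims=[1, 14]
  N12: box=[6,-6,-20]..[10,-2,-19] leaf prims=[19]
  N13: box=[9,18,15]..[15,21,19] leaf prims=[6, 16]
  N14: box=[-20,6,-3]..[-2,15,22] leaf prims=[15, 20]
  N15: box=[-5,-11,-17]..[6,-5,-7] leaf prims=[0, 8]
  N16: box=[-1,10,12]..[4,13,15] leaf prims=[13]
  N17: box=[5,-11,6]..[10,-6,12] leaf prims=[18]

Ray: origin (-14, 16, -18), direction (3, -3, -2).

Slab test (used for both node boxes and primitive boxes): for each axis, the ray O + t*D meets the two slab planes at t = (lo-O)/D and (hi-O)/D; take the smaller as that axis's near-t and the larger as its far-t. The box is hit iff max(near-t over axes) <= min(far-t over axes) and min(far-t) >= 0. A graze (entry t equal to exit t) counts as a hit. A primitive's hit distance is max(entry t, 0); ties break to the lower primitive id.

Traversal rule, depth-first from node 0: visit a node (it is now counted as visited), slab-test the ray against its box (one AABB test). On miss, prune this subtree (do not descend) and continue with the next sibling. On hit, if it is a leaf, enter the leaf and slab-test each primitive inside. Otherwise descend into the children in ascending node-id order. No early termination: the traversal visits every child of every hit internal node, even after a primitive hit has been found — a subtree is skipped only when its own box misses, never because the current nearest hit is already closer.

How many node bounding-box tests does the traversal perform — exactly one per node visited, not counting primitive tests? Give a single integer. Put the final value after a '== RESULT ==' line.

Trace the traversal:
N0 x:[-2,35/3] y:[-5/3,35/3] z:[-20,1] -> hit [-5/3,1], descend [1, 3, 4, 5]
  N1 x:[-2,4] y:[1/3,31/3] z:[-20,-7] -> miss, prune
  N3 x:[13/3,10] y:[-5/3,9] z:[-37/2,-9] -> miss, prune
  N4 x:[1/3,20/3] y:[14/3,9] z:[-7,-1/2] -> miss, prune
  N5 x:[20/3,35/3] y:[4/3,35/3] z:[-7,1] -> miss, prune

Visited [0, 1, 3, 4, 5]. Tests: 5 box, 0 leaf. Nearest: miss.

== RESULT ==
5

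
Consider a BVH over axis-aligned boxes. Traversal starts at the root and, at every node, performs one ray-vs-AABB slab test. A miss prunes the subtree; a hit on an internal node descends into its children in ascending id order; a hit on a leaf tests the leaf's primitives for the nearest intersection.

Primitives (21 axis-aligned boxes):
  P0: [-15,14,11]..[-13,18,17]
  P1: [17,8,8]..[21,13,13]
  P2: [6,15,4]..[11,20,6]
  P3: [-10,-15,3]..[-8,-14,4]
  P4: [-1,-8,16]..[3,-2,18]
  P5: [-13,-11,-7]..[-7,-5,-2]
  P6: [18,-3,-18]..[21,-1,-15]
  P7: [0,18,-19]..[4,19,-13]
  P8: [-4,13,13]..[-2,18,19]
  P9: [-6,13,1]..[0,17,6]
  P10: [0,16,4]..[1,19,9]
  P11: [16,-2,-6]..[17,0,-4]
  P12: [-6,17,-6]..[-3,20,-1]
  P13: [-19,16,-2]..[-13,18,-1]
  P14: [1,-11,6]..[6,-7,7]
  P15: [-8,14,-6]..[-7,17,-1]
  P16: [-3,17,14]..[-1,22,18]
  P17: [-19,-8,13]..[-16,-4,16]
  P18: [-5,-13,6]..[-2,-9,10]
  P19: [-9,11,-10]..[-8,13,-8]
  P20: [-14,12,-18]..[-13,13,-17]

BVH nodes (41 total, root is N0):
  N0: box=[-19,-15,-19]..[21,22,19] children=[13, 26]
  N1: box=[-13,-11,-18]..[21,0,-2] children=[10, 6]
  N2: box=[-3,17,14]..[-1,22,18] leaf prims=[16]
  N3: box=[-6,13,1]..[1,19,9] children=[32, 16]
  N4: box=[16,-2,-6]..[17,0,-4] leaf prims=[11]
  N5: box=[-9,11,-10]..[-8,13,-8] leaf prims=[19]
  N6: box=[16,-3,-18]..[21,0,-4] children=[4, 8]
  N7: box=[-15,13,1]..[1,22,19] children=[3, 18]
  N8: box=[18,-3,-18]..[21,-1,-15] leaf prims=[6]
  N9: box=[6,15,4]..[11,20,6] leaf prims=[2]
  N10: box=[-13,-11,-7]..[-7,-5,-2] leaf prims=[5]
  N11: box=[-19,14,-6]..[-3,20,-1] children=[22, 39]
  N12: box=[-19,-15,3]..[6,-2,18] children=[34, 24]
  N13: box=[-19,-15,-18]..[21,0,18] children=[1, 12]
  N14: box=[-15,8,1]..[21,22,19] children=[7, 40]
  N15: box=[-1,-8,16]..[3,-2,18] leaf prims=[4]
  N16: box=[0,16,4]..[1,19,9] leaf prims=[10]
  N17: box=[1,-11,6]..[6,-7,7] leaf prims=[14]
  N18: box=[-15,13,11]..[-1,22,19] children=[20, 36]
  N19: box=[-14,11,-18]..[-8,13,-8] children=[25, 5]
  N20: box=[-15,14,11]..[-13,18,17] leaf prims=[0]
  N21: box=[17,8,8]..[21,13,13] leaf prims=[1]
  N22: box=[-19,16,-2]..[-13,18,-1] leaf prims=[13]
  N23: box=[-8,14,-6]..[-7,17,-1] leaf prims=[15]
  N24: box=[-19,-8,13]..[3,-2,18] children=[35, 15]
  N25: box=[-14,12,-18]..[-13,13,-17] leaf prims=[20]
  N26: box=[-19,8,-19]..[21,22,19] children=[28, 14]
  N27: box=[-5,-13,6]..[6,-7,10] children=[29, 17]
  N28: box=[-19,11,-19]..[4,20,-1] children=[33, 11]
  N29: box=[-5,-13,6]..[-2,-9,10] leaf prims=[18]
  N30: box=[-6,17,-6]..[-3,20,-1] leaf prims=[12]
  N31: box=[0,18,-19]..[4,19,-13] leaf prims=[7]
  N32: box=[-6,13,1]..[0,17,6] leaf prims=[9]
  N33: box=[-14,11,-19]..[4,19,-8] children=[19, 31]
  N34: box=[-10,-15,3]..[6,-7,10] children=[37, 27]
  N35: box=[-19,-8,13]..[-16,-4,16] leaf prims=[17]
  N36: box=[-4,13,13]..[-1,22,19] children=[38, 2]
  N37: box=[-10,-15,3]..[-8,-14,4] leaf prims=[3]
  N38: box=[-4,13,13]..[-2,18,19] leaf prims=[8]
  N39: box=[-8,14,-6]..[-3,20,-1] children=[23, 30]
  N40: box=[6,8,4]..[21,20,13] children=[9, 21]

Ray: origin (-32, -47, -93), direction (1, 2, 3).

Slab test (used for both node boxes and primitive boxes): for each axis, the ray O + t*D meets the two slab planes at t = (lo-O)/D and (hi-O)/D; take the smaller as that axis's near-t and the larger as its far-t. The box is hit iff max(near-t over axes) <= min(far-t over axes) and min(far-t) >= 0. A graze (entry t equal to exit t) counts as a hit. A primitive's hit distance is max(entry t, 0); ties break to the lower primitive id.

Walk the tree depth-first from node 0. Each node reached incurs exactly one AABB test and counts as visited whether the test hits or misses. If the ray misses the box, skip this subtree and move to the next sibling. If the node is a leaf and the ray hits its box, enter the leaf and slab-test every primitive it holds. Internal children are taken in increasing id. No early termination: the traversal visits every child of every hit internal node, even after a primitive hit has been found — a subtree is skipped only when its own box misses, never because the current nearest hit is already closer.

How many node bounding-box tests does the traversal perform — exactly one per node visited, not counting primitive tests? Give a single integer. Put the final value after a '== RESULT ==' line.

Walk:
N0 x:[13,53] y:[16,69/2] z:[74/3,112/3] -> hit [74/3,69/2], descend [13, 26]
  N13 x:[13,53] y:[16,47/2] z:[25,37] -> miss, prune
  N26 x:[13,53] y:[55/2,69/2] z:[74/3,112/3] -> hit [55/2,69/2], descend [14, 28]
    N14 x:[17,53] y:[55/2,69/2] z:[94/3,112/3] -> hit [94/3,69/2], descend [7, 40]
      N7 x:[17,33] y:[30,69/2] z:[94/3,112/3] -> hit [94/3,33], descend [3, 18]
        N3 x:[26,33] y:[30,33] z:[94/3,34] -> hit [94/3,33], descend [16, 32]
          N16 x:[32,33] y:[63/2,33] z:[97/3,34] -> hit [97/3,33] leaf, test {P10@t=97/3}
          N32 x:[26,32] y:[30,32] z:[94/3,33] -> hit [94/3,32] leaf, test {P9@t=94/3}
        N18 x:[17,31] y:[30,69/2] z:[104/3,112/3] -> miss, prune
      N40 x:[38,53] y:[55/2,67/2] z:[97/3,106/3] -> miss, prune
    N28 x:[13,36] y:[29,67/2] z:[74/3,92/3] -> hit [29,92/3], descend [11, 33]
      N11 x:[13,29] y:[61/2,67/2] z:[29,92/3] -> miss, prune
      N33 x:[18,36] y:[29,33] z:[74/3,85/3] -> miss, prune

Summary -> nodes [0, 13, 26, 14, 7, 3, 16, 32, 18, 40, 28, 11, 33]; box-tests=13; leaf-entries=2; first=P9

== RESULT ==
13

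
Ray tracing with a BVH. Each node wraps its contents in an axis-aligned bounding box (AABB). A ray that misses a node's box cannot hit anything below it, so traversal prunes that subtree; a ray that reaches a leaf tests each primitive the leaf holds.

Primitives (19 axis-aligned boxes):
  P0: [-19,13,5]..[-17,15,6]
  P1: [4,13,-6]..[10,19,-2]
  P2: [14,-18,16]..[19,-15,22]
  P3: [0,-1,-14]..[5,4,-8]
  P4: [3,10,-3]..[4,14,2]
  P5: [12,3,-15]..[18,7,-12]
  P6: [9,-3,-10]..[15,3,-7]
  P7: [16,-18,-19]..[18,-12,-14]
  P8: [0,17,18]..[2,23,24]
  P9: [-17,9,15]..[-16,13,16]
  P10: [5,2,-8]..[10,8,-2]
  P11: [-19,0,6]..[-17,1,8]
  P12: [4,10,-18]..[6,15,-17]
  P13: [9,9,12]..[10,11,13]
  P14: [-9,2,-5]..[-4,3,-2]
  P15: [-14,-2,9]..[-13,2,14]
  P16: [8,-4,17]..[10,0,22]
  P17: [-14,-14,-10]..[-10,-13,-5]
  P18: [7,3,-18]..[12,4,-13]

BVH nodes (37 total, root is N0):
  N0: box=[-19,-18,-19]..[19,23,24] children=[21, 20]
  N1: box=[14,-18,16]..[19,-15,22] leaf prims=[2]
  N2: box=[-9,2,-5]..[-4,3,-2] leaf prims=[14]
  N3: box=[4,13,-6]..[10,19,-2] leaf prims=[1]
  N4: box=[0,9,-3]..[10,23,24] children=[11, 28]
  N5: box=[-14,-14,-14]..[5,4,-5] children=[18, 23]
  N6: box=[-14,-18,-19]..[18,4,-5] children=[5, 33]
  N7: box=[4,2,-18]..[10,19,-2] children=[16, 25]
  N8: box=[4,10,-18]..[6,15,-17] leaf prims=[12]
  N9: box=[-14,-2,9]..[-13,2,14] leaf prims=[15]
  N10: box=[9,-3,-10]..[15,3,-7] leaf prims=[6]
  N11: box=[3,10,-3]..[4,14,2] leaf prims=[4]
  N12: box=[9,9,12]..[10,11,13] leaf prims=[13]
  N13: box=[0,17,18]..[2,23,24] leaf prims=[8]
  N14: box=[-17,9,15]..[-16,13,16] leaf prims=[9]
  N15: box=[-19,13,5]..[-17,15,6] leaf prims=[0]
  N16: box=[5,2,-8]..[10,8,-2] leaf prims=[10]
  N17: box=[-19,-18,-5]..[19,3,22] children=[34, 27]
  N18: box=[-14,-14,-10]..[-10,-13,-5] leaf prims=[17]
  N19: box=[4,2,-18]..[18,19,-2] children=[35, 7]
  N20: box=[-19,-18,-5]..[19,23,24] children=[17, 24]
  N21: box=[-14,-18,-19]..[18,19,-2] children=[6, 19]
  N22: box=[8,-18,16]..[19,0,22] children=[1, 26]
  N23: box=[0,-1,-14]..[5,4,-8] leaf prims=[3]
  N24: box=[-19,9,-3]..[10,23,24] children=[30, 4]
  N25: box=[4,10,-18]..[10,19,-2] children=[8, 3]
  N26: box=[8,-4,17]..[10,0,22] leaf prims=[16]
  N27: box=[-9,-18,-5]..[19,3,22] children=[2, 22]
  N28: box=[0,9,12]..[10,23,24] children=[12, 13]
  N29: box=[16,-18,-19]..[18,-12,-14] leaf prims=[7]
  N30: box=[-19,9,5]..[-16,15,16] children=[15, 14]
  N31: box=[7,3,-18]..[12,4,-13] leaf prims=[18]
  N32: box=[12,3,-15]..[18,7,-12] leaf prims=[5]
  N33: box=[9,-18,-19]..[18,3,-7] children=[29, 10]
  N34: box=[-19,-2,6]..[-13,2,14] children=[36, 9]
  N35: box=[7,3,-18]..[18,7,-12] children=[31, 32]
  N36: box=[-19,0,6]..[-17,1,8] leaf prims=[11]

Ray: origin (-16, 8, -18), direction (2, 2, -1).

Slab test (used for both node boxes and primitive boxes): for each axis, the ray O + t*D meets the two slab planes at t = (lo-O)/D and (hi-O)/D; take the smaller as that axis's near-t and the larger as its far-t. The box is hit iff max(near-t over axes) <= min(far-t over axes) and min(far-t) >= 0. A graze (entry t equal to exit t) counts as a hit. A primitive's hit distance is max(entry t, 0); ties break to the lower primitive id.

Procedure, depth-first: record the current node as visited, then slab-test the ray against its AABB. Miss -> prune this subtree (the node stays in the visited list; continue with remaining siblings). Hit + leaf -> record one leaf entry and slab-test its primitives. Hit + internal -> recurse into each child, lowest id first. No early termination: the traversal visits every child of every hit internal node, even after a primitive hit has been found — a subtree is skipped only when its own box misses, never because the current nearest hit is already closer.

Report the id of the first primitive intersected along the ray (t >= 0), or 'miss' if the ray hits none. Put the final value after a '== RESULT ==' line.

Traverse from the root:
N0 x:[-3/2,35/2] y:[-13,15/2] z:[-42,1] -> hit [-3/2,1], descend [20, 21]
  N20 x:[-3/2,35/2] y:[-13,15/2] z:[-42,-13] -> miss, prune
  N21 x:[1,17] y:[-13,11/2] z:[-16,1] -> hit [1,1], descend [6, 19]
    N6 x:[1,17] y:[-13,-2] z:[-13,1] -> miss, prune
    N19 x:[10,17] y:[-3,11/2] z:[-16,0] -> miss, prune

Visited [0, 20, 21, 6, 19]. Tests: 5 box, 0 leaf. Nearest: miss.

== RESULT ==
miss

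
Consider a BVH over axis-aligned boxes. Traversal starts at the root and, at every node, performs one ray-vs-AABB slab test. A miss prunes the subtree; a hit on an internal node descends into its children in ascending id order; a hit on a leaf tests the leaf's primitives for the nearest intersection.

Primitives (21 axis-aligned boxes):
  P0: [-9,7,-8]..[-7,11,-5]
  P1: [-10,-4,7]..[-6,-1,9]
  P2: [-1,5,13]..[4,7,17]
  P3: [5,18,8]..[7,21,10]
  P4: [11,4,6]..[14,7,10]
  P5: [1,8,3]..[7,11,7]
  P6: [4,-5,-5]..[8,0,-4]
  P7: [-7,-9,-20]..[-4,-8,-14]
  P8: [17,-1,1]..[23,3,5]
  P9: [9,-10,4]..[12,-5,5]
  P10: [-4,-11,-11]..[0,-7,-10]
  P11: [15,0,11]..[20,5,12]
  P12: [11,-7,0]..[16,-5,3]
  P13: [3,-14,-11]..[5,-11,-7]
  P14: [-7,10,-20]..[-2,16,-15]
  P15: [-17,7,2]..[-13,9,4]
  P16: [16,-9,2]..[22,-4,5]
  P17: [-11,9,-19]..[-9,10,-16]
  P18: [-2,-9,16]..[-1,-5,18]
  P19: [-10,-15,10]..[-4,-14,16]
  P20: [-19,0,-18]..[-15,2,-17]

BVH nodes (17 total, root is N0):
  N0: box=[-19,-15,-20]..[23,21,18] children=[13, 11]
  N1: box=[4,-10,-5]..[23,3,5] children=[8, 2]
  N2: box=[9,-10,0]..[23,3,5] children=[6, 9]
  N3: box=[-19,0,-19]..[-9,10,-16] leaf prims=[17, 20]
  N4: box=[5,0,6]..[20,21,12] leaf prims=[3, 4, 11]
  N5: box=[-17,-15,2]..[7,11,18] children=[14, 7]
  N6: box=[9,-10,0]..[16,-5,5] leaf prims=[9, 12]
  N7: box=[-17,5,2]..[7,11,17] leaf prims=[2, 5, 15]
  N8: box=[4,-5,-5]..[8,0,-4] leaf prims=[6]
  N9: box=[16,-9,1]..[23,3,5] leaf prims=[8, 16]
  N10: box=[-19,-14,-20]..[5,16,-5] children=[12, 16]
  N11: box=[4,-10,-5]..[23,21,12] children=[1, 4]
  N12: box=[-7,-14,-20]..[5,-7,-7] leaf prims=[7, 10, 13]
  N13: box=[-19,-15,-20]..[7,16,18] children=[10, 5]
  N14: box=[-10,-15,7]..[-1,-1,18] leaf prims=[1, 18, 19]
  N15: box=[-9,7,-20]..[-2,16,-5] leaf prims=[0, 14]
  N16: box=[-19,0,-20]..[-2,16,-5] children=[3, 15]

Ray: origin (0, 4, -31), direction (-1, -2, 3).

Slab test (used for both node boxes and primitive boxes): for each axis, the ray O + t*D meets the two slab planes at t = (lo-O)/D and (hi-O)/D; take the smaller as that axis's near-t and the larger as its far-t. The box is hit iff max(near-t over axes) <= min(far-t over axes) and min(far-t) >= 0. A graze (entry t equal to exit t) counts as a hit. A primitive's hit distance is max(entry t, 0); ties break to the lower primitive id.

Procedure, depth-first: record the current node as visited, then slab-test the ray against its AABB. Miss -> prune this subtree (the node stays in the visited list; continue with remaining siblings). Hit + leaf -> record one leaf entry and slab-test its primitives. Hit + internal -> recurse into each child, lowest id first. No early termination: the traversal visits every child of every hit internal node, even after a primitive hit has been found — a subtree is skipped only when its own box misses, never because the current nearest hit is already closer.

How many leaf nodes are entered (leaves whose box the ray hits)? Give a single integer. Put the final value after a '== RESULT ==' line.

Traverse from the root:
N0 x:[-23,19] y:[-17/2,19/2] z:[11/3,49/3] -> hit [11/3,19/2], descend [11, 13]
  N11 x:[-23,-4] y:[-17/2,7] z:[26/3,43/3] -> miss, prune
  N13 x:[-7,19] y:[-6,19/2] z:[11/3,49/3] -> hit [11/3,19/2], descend [5, 10]
    N5 x:[-7,17] y:[-7/2,19/2] z:[11,49/3] -> miss, prune
    N10 x:[-5,19] y:[-6,9] z:[11/3,26/3] -> hit [11/3,26/3], descend [12, 16]
      N12 x:[-5,7] y:[11/2,9] z:[11/3,8] -> hit [11/2,7] leaf, test {P7(miss), P10(miss), P13(miss)}
      N16 x:[2,19] y:[-6,2] z:[11/3,26/3] -> miss, prune

Visited [0, 11, 13, 5, 10, 12, 16]. Tests: 7 box, 1 leaf. Nearest: miss.

== RESULT ==
1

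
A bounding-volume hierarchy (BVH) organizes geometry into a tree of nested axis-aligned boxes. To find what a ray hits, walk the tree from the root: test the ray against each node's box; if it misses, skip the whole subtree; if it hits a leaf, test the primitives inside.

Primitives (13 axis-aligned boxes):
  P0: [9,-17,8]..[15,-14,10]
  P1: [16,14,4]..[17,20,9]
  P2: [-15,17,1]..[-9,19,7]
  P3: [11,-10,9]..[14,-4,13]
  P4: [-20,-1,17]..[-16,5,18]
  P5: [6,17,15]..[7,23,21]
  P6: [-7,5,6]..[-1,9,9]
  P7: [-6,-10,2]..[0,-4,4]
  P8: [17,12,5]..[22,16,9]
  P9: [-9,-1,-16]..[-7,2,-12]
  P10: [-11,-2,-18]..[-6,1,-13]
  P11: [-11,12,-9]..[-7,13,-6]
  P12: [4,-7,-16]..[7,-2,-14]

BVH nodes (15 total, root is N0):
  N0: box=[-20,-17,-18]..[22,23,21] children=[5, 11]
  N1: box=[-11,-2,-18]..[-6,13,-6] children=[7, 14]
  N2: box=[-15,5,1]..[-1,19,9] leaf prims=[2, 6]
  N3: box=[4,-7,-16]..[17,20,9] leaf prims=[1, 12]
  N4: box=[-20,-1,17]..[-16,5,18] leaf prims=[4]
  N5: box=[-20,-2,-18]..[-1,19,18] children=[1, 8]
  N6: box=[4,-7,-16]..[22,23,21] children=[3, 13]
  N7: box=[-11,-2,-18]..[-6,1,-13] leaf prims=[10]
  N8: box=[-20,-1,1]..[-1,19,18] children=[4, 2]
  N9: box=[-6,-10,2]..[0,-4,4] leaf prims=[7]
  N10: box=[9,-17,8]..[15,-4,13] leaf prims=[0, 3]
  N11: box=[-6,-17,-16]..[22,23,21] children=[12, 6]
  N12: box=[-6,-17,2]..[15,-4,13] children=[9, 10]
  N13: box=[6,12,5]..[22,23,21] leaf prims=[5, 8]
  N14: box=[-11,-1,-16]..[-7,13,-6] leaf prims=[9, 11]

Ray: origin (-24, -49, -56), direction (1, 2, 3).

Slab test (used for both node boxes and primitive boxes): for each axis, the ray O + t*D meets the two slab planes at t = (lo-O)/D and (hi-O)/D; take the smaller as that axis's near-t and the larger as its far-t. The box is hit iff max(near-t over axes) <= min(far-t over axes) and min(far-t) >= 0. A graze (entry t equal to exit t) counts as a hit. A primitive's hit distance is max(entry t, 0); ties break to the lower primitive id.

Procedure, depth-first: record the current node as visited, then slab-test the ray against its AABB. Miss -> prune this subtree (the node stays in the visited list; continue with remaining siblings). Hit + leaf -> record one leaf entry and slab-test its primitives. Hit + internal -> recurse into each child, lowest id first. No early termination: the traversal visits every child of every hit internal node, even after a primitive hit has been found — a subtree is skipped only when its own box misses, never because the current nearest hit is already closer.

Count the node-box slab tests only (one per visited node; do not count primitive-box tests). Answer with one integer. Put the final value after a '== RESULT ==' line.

Traverse from the root:
N0 x:[4,46] y:[16,36] z:[38/3,77/3] -> hit [16,77/3], descend [5, 11]
  N5 x:[4,23] y:[47/2,34] z:[38/3,74/3] -> miss, prune
  N11 x:[18,46] y:[16,36] z:[40/3,77/3] -> hit [18,77/3], descend [6, 12]
    N6 x:[28,46] y:[21,36] z:[40/3,77/3] -> miss, prune
    N12 x:[18,39] y:[16,45/2] z:[58/3,23] -> hit [58/3,45/2], descend [9, 10]
      N9 x:[18,24] y:[39/2,45/2] z:[58/3,20] -> hit [39/2,20] leaf, test {P7@t=39/2}
      N10 x:[33,39] y:[16,45/2] z:[64/3,23] -> miss, prune

order=[0, 5, 11, 6, 12, 9, 10]  |boxes|=7  |leaves|=1  hit=P7

== RESULT ==
7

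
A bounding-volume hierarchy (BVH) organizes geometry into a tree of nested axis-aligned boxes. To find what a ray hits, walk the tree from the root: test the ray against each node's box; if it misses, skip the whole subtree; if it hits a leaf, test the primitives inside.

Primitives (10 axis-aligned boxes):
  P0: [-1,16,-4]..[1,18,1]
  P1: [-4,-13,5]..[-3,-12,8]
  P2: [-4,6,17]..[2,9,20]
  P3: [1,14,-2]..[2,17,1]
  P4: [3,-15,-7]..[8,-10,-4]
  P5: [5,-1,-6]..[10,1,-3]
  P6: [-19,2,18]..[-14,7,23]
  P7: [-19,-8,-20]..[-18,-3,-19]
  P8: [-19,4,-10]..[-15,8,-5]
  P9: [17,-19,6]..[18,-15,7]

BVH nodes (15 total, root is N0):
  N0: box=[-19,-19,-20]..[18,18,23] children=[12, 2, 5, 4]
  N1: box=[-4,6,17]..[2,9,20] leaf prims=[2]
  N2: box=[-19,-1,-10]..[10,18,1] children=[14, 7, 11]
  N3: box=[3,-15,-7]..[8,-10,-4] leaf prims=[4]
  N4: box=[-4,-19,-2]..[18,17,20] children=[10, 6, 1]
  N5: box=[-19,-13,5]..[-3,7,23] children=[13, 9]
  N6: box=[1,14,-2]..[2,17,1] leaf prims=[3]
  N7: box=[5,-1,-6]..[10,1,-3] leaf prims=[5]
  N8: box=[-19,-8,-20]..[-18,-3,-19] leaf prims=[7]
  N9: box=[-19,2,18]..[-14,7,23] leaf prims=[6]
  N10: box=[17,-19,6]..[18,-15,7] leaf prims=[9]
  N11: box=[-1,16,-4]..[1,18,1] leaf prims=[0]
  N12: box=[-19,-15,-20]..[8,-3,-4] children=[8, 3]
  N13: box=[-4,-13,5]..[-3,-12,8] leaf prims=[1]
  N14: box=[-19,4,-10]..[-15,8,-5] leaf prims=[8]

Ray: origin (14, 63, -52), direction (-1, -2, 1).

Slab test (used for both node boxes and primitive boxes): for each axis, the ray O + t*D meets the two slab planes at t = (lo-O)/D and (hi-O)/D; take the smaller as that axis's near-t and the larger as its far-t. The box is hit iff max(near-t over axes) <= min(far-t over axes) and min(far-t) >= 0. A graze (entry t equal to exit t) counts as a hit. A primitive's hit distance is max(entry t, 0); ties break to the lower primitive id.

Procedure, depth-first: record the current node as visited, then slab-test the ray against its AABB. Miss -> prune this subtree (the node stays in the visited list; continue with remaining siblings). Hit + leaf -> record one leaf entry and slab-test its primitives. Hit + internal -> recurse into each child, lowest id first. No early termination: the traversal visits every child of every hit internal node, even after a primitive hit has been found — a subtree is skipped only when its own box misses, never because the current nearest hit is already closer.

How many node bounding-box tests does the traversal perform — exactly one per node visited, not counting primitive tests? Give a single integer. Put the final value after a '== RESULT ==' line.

Trace the traversal:
N0 x:[-4,33] y:[45/2,41] z:[32,75] -> hit [32,33], descend [2, 4, 5, 12]
  N2 x:[4,33] y:[45/2,32] z:[42,53] -> miss, prune
  N4 x:[-4,18] y:[23,41] z:[50,72] -> miss, prune
  N5 x:[17,33] y:[28,38] z:[57,75] -> miss, prune
  N12 x:[6,33] y:[33,39] z:[32,48] -> hit [33,33], descend [3, 8]
    N3 x:[6,11] y:[73/2,39] z:[45,48] -> miss, prune
    N8 x:[32,33] y:[33,71/2] z:[32,33] -> hit [33,33] leaf, test {P7@t=33}

order=[0, 2, 4, 5, 12, 3, 8]  |boxes|=7  |leaves|=1  hit=P7

== RESULT ==
7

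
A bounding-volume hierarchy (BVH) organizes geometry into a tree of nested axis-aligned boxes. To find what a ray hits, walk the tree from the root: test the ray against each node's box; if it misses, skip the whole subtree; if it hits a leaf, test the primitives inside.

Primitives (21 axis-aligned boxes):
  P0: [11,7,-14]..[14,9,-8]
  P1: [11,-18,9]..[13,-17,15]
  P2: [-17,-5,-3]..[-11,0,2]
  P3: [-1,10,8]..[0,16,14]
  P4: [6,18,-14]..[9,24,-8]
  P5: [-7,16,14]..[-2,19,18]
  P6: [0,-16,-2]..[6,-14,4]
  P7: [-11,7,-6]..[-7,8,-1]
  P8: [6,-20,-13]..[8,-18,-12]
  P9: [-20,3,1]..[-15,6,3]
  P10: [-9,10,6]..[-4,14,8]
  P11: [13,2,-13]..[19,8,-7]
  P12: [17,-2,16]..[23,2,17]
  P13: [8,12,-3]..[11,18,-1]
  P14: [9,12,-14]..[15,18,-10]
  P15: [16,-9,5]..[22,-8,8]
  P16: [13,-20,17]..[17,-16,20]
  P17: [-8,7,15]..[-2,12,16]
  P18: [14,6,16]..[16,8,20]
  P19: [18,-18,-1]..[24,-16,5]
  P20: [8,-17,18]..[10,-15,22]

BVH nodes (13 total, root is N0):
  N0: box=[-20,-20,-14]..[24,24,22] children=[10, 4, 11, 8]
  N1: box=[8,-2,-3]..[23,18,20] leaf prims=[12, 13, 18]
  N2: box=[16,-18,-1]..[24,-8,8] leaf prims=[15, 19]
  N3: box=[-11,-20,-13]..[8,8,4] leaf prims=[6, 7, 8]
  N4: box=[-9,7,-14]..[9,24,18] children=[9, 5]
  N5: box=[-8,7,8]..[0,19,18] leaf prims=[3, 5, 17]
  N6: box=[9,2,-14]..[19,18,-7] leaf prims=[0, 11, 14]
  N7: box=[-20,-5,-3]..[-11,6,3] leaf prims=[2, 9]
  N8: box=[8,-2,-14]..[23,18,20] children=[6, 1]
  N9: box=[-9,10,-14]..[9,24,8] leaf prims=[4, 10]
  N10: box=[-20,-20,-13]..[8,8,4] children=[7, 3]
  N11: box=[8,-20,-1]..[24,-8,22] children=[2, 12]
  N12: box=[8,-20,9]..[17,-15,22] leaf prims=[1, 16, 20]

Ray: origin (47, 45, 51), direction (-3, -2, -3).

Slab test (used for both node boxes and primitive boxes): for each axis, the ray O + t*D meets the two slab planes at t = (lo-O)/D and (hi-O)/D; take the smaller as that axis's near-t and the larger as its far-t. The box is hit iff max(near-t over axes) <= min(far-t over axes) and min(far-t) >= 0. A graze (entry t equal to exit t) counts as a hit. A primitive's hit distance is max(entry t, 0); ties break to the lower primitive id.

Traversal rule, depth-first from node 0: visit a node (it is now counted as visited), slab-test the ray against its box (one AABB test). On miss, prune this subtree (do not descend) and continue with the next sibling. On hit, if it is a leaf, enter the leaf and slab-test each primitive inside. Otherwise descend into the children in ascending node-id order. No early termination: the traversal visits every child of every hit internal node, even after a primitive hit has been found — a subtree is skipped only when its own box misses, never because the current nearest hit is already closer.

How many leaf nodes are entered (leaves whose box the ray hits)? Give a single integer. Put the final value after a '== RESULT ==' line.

Trace the traversal:
N0 x:[23/3,67/3] y:[21/2,65/2] z:[29/3,65/3] -> hit [21/2,65/3], descend [4, 8, 10, 11]
  N4 x:[38/3,56/3] y:[21/2,19] z:[11,65/3] -> hit [38/3,56/3], descend [5, 9]
    N5 x:[47/3,55/3] y:[13,19] z:[11,43/3] -> miss, prune
    N9 x:[38/3,56/3] y:[21/2,35/2] z:[43/3,65/3] -> hit [43/3,35/2] leaf, test {P4(miss), P10(miss)}
  N8 x:[8,13] y:[27/2,47/2] z:[31/3,65/3] -> miss, prune
  N10 x:[13,67/3] y:[37/2,65/2] z:[47/3,64/3] -> hit [37/2,64/3], descend [3, 7]
    N3 x:[13,58/3] y:[37/2,65/2] z:[47/3,64/3] -> hit [37/2,58/3] leaf, test {P6(miss), P7@t=37/2, P8(miss)}
    N7 x:[58/3,67/3] y:[39/2,25] z:[16,18] -> miss, prune
  N11 x:[23/3,13] y:[53/2,65/2] z:[29/3,52/3] -> miss, prune

9 AABB tests over nodes [0, 4, 5, 9, 8, 10, 3, 7, 11]; 2 leaves entered; closest P7.

== RESULT ==
2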